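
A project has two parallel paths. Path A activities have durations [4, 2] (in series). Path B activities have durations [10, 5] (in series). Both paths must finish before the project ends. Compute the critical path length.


Path A total = 4 + 2 = 6
Path B total = 10 + 5 = 15
Critical path = longest path = max(6, 15) = 15

15


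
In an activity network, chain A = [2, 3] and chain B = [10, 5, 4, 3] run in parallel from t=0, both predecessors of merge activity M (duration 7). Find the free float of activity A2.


ES(A2) = sum of predecessors on chain A = 2
EF(A2) = ES + duration = 2 + 3 = 5
Successor of A2 is M. ES(M) = max(sum(A), sum(B)) = max(5, 22) = 22
Free float = ES(successor) - EF(current) = 22 - 5 = 17

17


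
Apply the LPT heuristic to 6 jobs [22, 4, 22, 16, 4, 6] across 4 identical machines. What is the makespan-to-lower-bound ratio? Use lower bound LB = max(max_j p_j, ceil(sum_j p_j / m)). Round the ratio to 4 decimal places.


LPT order: [22, 22, 16, 6, 4, 4]
Machine loads after assignment: [22, 22, 16, 14]
LPT makespan = 22
Lower bound = max(max_job, ceil(total/4)) = max(22, 19) = 22
Ratio = 22 / 22 = 1.0

1.0


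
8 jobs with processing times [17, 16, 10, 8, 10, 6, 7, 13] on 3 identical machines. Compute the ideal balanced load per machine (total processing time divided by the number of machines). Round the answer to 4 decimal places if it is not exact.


Total processing time = 17 + 16 + 10 + 8 + 10 + 6 + 7 + 13 = 87
Number of machines = 3
Ideal balanced load = 87 / 3 = 29.0

29.0


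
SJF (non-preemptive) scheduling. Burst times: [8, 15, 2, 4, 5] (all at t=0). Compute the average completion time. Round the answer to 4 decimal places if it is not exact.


SJF order (ascending): [2, 4, 5, 8, 15]
Completion times:
  Job 1: burst=2, C=2
  Job 2: burst=4, C=6
  Job 3: burst=5, C=11
  Job 4: burst=8, C=19
  Job 5: burst=15, C=34
Average completion = 72/5 = 14.4

14.4


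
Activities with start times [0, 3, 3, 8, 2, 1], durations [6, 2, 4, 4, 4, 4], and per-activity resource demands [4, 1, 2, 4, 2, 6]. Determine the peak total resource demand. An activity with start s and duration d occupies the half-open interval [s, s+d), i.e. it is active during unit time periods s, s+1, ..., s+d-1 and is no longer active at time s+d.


Each activity i is active on [start_i, start_i + duration_i).
Compute total resource usage per time slot:
  t=0: active resources = [4], total = 4
  t=1: active resources = [4, 6], total = 10
  t=2: active resources = [4, 2, 6], total = 12
  t=3: active resources = [4, 1, 2, 2, 6], total = 15
  t=4: active resources = [4, 1, 2, 2, 6], total = 15
  t=5: active resources = [4, 2, 2], total = 8
  t=6: active resources = [2], total = 2
  t=7: active resources = [], total = 0
  t=8: active resources = [4], total = 4
  t=9: active resources = [4], total = 4
  t=10: active resources = [4], total = 4
  t=11: active resources = [4], total = 4
Peak resource demand = 15

15


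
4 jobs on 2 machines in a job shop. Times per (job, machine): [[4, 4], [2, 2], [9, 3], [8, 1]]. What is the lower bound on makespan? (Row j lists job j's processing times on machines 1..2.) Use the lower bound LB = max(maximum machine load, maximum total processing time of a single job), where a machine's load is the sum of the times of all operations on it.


Machine loads:
  Machine 1: 4 + 2 + 9 + 8 = 23
  Machine 2: 4 + 2 + 3 + 1 = 10
Max machine load = 23
Job totals:
  Job 1: 8
  Job 2: 4
  Job 3: 12
  Job 4: 9
Max job total = 12
Lower bound = max(23, 12) = 23

23


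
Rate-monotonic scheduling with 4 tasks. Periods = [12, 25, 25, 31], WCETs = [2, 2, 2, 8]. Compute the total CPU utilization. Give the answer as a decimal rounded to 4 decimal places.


Compute individual utilizations (exact fractions):
  Task 1: C/T = 2/12 = 1/6 (approx. 0.1667)
  Task 2: C/T = 2/25 (approx. 0.08)
  Task 3: C/T = 2/25 (approx. 0.08)
  Task 4: C/T = 8/31 (approx. 0.2581)
Total utilization U = 1/6 + 2/25 + 2/25 + 8/31 = 2719/4650
Rounded to 4 decimal places: U = 0.5847
RM (Liu & Layland) bound for 4 tasks = 0.756828; compare with U = 2719/4650 (approx. 0.584731)
U <= bound, so schedulable by RM sufficient condition.

0.5847


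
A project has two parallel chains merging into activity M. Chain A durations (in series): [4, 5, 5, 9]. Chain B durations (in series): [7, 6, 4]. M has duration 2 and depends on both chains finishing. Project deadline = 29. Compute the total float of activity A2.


Forward pass: ES(A2) = sum of predecessors on chain A = 4
EF = ES + duration = 4 + 5 = 9
Backward pass: LF(M) = deadline = 29; LS(M) = 29 - 2 = 27
LF(A2) = LS(M) - sum(successors on chain A) = 27 - 14 = 13
LS = LF - duration = 13 - 5 = 8
Total float = LS - ES = 8 - 4 = 4

4


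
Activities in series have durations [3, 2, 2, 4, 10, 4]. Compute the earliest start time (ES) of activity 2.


Activity 2 starts after activities 1 through 1 complete.
Predecessor durations: [3]
ES = 3 = 3

3


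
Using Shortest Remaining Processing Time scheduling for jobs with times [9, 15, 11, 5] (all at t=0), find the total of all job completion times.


Since all jobs arrive at t=0, SRPT equals SPT ordering.
SPT order: [5, 9, 11, 15]
Completion times:
  Job 1: p=5, C=5
  Job 2: p=9, C=14
  Job 3: p=11, C=25
  Job 4: p=15, C=40
Total completion time = 5 + 14 + 25 + 40 = 84

84


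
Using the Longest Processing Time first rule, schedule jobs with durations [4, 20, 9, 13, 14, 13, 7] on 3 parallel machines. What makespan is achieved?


Sort jobs in decreasing order (LPT): [20, 14, 13, 13, 9, 7, 4]
Assign each job to the least loaded machine:
  Machine 1: jobs [20, 7], load = 27
  Machine 2: jobs [14, 9, 4], load = 27
  Machine 3: jobs [13, 13], load = 26
Makespan = max load = 27

27


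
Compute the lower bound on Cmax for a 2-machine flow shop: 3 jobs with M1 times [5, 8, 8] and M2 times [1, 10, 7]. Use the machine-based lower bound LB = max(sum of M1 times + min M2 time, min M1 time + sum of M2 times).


LB1 = sum(M1 times) + min(M2 times) = 21 + 1 = 22
LB2 = min(M1 times) + sum(M2 times) = 5 + 18 = 23
Lower bound = max(LB1, LB2) = max(22, 23) = 23

23


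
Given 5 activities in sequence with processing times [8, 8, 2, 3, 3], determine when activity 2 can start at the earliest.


Activity 2 starts after activities 1 through 1 complete.
Predecessor durations: [8]
ES = 8 = 8

8


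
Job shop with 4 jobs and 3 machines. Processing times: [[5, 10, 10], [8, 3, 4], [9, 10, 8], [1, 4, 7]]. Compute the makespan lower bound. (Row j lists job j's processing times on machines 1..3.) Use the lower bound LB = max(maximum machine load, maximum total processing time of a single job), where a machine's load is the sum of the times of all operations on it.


Machine loads:
  Machine 1: 5 + 8 + 9 + 1 = 23
  Machine 2: 10 + 3 + 10 + 4 = 27
  Machine 3: 10 + 4 + 8 + 7 = 29
Max machine load = 29
Job totals:
  Job 1: 25
  Job 2: 15
  Job 3: 27
  Job 4: 12
Max job total = 27
Lower bound = max(29, 27) = 29

29


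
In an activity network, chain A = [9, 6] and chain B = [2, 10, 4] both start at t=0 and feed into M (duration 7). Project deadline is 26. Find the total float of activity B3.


Forward pass: ES(B3) = sum of predecessors on chain B = 12
EF = ES + duration = 12 + 4 = 16
Backward pass: LF(M) = deadline = 26; LS(M) = 26 - 7 = 19
LF(B3) = LS(M) - sum(successors on chain B) = 19 - 0 = 19
LS = LF - duration = 19 - 4 = 15
Total float = LS - ES = 15 - 12 = 3

3


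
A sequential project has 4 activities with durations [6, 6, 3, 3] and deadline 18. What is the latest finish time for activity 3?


LF(activity 3) = deadline - sum of successor durations
Successors: activities 4 through 4 with durations [3]
Sum of successor durations = 3
LF = 18 - 3 = 15

15


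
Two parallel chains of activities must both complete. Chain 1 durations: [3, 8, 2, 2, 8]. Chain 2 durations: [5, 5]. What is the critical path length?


Path A total = 3 + 8 + 2 + 2 + 8 = 23
Path B total = 5 + 5 = 10
Critical path = longest path = max(23, 10) = 23

23


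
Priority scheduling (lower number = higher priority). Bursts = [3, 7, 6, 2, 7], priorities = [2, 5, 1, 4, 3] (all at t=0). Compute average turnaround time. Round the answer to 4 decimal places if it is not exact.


Sort by priority (ascending = highest first):
Order: [(1, 6), (2, 3), (3, 7), (4, 2), (5, 7)]
Completion times:
  Priority 1, burst=6, C=6
  Priority 2, burst=3, C=9
  Priority 3, burst=7, C=16
  Priority 4, burst=2, C=18
  Priority 5, burst=7, C=25
Average turnaround = 74/5 = 14.8

14.8


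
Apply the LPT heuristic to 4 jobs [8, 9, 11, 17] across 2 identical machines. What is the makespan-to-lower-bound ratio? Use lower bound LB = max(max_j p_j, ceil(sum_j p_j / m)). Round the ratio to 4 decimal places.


LPT order: [17, 11, 9, 8]
Machine loads after assignment: [25, 20]
LPT makespan = 25
Lower bound = max(max_job, ceil(total/2)) = max(17, 23) = 23
Ratio = 25 / 23 = 1.087

1.087


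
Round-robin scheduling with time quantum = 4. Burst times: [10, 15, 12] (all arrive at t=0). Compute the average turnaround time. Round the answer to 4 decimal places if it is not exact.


Time quantum = 4
Execution trace:
  J1 runs 4 units, time = 4
  J2 runs 4 units, time = 8
  J3 runs 4 units, time = 12
  J1 runs 4 units, time = 16
  J2 runs 4 units, time = 20
  J3 runs 4 units, time = 24
  J1 runs 2 units, time = 26
  J2 runs 4 units, time = 30
  J3 runs 4 units, time = 34
  J2 runs 3 units, time = 37
Finish times: [26, 37, 34]
Average turnaround = 97/3 = 32.3333

32.3333


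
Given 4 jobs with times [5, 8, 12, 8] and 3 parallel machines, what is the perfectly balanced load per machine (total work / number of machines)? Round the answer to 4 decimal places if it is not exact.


Total processing time = 5 + 8 + 12 + 8 = 33
Number of machines = 3
Ideal balanced load = 33 / 3 = 11.0

11.0


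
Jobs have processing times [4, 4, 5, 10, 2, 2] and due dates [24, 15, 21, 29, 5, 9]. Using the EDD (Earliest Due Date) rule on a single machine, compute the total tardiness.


Sort by due date (EDD order): [(2, 5), (2, 9), (4, 15), (5, 21), (4, 24), (10, 29)]
Compute completion times and tardiness:
  Job 1: p=2, d=5, C=2, tardiness=max(0,2-5)=0
  Job 2: p=2, d=9, C=4, tardiness=max(0,4-9)=0
  Job 3: p=4, d=15, C=8, tardiness=max(0,8-15)=0
  Job 4: p=5, d=21, C=13, tardiness=max(0,13-21)=0
  Job 5: p=4, d=24, C=17, tardiness=max(0,17-24)=0
  Job 6: p=10, d=29, C=27, tardiness=max(0,27-29)=0
Total tardiness = 0

0


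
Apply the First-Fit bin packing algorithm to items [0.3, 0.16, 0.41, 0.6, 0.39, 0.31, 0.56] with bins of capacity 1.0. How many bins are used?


Place items sequentially using First-Fit:
  Item 0.3 -> new Bin 1
  Item 0.16 -> Bin 1 (now 0.46)
  Item 0.41 -> Bin 1 (now 0.87)
  Item 0.6 -> new Bin 2
  Item 0.39 -> Bin 2 (now 0.99)
  Item 0.31 -> new Bin 3
  Item 0.56 -> Bin 3 (now 0.87)
Total bins used = 3

3


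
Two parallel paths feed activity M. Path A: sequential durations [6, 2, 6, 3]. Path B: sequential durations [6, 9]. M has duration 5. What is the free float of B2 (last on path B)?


ES(B2) = sum of predecessors on chain B = 6
EF(B2) = ES + duration = 6 + 9 = 15
Successor of B2 is M. ES(M) = max(sum(A), sum(B)) = max(17, 15) = 17
Free float = ES(successor) - EF(current) = 17 - 15 = 2

2


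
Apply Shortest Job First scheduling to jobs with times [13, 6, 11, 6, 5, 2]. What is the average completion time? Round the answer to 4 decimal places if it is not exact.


SJF order (ascending): [2, 5, 6, 6, 11, 13]
Completion times:
  Job 1: burst=2, C=2
  Job 2: burst=5, C=7
  Job 3: burst=6, C=13
  Job 4: burst=6, C=19
  Job 5: burst=11, C=30
  Job 6: burst=13, C=43
Average completion = 114/6 = 19.0

19.0


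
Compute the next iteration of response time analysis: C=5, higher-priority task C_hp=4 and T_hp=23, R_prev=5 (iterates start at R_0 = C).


R_next = C + ceil(R_prev / T_hp) * C_hp
ceil(5 / 23) = ceil(0.2174) = 1
Interference = 1 * 4 = 4
R_next = 5 + 4 = 9

9


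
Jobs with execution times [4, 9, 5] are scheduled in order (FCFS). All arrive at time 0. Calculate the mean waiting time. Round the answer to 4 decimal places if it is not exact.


FCFS order (as given): [4, 9, 5]
Waiting times:
  Job 1: wait = 0
  Job 2: wait = 4
  Job 3: wait = 13
Sum of waiting times = 17
Average waiting time = 17/3 = 5.6667

5.6667


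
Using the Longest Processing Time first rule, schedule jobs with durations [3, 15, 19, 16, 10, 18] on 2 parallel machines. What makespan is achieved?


Sort jobs in decreasing order (LPT): [19, 18, 16, 15, 10, 3]
Assign each job to the least loaded machine:
  Machine 1: jobs [19, 15, 10], load = 44
  Machine 2: jobs [18, 16, 3], load = 37
Makespan = max load = 44

44


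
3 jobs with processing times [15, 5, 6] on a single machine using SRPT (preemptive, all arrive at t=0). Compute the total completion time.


Since all jobs arrive at t=0, SRPT equals SPT ordering.
SPT order: [5, 6, 15]
Completion times:
  Job 1: p=5, C=5
  Job 2: p=6, C=11
  Job 3: p=15, C=26
Total completion time = 5 + 11 + 26 = 42

42


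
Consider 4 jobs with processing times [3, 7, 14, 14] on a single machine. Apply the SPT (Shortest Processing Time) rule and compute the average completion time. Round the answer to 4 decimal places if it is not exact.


Sort jobs by processing time (SPT order): [3, 7, 14, 14]
Compute completion times sequentially:
  Job 1: processing = 3, completes at 3
  Job 2: processing = 7, completes at 10
  Job 3: processing = 14, completes at 24
  Job 4: processing = 14, completes at 38
Sum of completion times = 75
Average completion time = 75/4 = 18.75

18.75


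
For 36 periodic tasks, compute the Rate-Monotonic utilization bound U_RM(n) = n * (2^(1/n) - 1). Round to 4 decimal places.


Compute 2^(1/36) = 1.0194406437
Subtract 1: 1.0194406437 - 1 = 0.0194406437
Multiply by n: 36 * 0.0194406437 = 0.6998631732
Round to 4 dp: 0.6999

0.6999


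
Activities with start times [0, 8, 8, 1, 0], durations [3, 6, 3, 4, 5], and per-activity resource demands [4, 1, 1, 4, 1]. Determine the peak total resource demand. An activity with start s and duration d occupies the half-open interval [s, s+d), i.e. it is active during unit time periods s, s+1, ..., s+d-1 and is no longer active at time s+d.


Each activity i is active on [start_i, start_i + duration_i).
Compute total resource usage per time slot:
  t=0: active resources = [4, 1], total = 5
  t=1: active resources = [4, 4, 1], total = 9
  t=2: active resources = [4, 4, 1], total = 9
  t=3: active resources = [4, 1], total = 5
  t=4: active resources = [4, 1], total = 5
  t=5: active resources = [], total = 0
  t=6: active resources = [], total = 0
  t=7: active resources = [], total = 0
  t=8: active resources = [1, 1], total = 2
  t=9: active resources = [1, 1], total = 2
  t=10: active resources = [1, 1], total = 2
  t=11: active resources = [1], total = 1
  t=12: active resources = [1], total = 1
  t=13: active resources = [1], total = 1
Peak resource demand = 9

9


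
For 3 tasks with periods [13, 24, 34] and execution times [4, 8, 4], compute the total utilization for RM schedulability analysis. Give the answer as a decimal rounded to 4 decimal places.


Compute individual utilizations (exact fractions):
  Task 1: C/T = 4/13 (approx. 0.3077)
  Task 2: C/T = 8/24 = 1/3 (approx. 0.3333)
  Task 3: C/T = 4/34 = 2/17 (approx. 0.1176)
Total utilization U = 4/13 + 1/3 + 2/17 = 503/663
Rounded to 4 decimal places: U = 0.7587
RM (Liu & Layland) bound for 3 tasks = 0.779763; compare with U = 503/663 (approx. 0.758673)
U <= bound, so schedulable by RM sufficient condition.

0.7587


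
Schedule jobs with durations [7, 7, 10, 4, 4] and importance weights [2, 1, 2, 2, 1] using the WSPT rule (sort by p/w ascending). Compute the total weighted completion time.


Compute p/w ratios and sort ascending (WSPT): [(4, 2), (7, 2), (4, 1), (10, 2), (7, 1)]
Compute weighted completion times:
  Job (p=4,w=2): C=4, w*C=2*4=8
  Job (p=7,w=2): C=11, w*C=2*11=22
  Job (p=4,w=1): C=15, w*C=1*15=15
  Job (p=10,w=2): C=25, w*C=2*25=50
  Job (p=7,w=1): C=32, w*C=1*32=32
Total weighted completion time = 127

127


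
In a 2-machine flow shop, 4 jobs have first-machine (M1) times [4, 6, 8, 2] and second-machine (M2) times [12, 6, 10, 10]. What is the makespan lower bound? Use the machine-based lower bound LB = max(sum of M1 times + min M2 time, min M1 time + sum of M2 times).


LB1 = sum(M1 times) + min(M2 times) = 20 + 6 = 26
LB2 = min(M1 times) + sum(M2 times) = 2 + 38 = 40
Lower bound = max(LB1, LB2) = max(26, 40) = 40

40


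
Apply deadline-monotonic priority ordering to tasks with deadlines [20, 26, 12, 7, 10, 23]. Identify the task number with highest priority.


Sort tasks by relative deadline (ascending):
  Task 4: deadline = 7
  Task 5: deadline = 10
  Task 3: deadline = 12
  Task 1: deadline = 20
  Task 6: deadline = 23
  Task 2: deadline = 26
Priority order (highest first): [4, 5, 3, 1, 6, 2]
Highest priority task = 4

4


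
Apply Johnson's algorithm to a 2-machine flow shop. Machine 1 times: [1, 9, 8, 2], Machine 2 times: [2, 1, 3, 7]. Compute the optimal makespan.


Apply Johnson's rule:
  Group 1 (a <= b): [(1, 1, 2), (4, 2, 7)]
  Group 2 (a > b): [(3, 8, 3), (2, 9, 1)]
Optimal job order: [1, 4, 3, 2]
Schedule:
  Job 1: M1 done at 1, M2 done at 3
  Job 4: M1 done at 3, M2 done at 10
  Job 3: M1 done at 11, M2 done at 14
  Job 2: M1 done at 20, M2 done at 21
Makespan = 21

21


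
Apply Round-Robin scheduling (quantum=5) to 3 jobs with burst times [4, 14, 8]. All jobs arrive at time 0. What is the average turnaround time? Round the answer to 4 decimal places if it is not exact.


Time quantum = 5
Execution trace:
  J1 runs 4 units, time = 4
  J2 runs 5 units, time = 9
  J3 runs 5 units, time = 14
  J2 runs 5 units, time = 19
  J3 runs 3 units, time = 22
  J2 runs 4 units, time = 26
Finish times: [4, 26, 22]
Average turnaround = 52/3 = 17.3333

17.3333


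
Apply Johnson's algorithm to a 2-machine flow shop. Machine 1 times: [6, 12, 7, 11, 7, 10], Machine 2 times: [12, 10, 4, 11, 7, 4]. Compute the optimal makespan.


Apply Johnson's rule:
  Group 1 (a <= b): [(1, 6, 12), (5, 7, 7), (4, 11, 11)]
  Group 2 (a > b): [(2, 12, 10), (3, 7, 4), (6, 10, 4)]
Optimal job order: [1, 5, 4, 2, 3, 6]
Schedule:
  Job 1: M1 done at 6, M2 done at 18
  Job 5: M1 done at 13, M2 done at 25
  Job 4: M1 done at 24, M2 done at 36
  Job 2: M1 done at 36, M2 done at 46
  Job 3: M1 done at 43, M2 done at 50
  Job 6: M1 done at 53, M2 done at 57
Makespan = 57

57


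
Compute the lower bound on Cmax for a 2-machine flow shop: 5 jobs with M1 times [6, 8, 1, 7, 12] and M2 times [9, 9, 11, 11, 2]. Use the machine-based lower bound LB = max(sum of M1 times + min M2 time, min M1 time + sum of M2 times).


LB1 = sum(M1 times) + min(M2 times) = 34 + 2 = 36
LB2 = min(M1 times) + sum(M2 times) = 1 + 42 = 43
Lower bound = max(LB1, LB2) = max(36, 43) = 43

43


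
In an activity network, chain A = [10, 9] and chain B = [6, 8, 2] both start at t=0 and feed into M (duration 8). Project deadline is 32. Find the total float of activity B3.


Forward pass: ES(B3) = sum of predecessors on chain B = 14
EF = ES + duration = 14 + 2 = 16
Backward pass: LF(M) = deadline = 32; LS(M) = 32 - 8 = 24
LF(B3) = LS(M) - sum(successors on chain B) = 24 - 0 = 24
LS = LF - duration = 24 - 2 = 22
Total float = LS - ES = 22 - 14 = 8

8


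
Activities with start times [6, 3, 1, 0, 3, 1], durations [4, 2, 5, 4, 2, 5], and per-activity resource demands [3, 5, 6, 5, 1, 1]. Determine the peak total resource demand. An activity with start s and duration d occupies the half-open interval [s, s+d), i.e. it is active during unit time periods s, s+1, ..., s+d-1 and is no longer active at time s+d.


Each activity i is active on [start_i, start_i + duration_i).
Compute total resource usage per time slot:
  t=0: active resources = [5], total = 5
  t=1: active resources = [6, 5, 1], total = 12
  t=2: active resources = [6, 5, 1], total = 12
  t=3: active resources = [5, 6, 5, 1, 1], total = 18
  t=4: active resources = [5, 6, 1, 1], total = 13
  t=5: active resources = [6, 1], total = 7
  t=6: active resources = [3], total = 3
  t=7: active resources = [3], total = 3
  t=8: active resources = [3], total = 3
  t=9: active resources = [3], total = 3
Peak resource demand = 18

18


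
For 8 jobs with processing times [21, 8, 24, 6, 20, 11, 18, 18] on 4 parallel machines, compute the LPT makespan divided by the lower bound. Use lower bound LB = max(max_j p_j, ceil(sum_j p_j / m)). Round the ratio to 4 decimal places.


LPT order: [24, 21, 20, 18, 18, 11, 8, 6]
Machine loads after assignment: [30, 29, 31, 36]
LPT makespan = 36
Lower bound = max(max_job, ceil(total/4)) = max(24, 32) = 32
Ratio = 36 / 32 = 1.125

1.125


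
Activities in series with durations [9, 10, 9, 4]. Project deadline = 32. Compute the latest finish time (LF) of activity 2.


LF(activity 2) = deadline - sum of successor durations
Successors: activities 3 through 4 with durations [9, 4]
Sum of successor durations = 13
LF = 32 - 13 = 19

19


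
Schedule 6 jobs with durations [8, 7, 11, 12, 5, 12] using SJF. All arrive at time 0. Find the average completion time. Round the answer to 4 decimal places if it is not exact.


SJF order (ascending): [5, 7, 8, 11, 12, 12]
Completion times:
  Job 1: burst=5, C=5
  Job 2: burst=7, C=12
  Job 3: burst=8, C=20
  Job 4: burst=11, C=31
  Job 5: burst=12, C=43
  Job 6: burst=12, C=55
Average completion = 166/6 = 27.6667

27.6667


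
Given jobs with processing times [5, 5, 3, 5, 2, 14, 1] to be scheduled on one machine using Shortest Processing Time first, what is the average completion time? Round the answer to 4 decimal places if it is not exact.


Sort jobs by processing time (SPT order): [1, 2, 3, 5, 5, 5, 14]
Compute completion times sequentially:
  Job 1: processing = 1, completes at 1
  Job 2: processing = 2, completes at 3
  Job 3: processing = 3, completes at 6
  Job 4: processing = 5, completes at 11
  Job 5: processing = 5, completes at 16
  Job 6: processing = 5, completes at 21
  Job 7: processing = 14, completes at 35
Sum of completion times = 93
Average completion time = 93/7 = 13.2857

13.2857


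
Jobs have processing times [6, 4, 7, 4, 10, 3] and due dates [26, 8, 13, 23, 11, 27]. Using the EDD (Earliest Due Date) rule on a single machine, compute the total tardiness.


Sort by due date (EDD order): [(4, 8), (10, 11), (7, 13), (4, 23), (6, 26), (3, 27)]
Compute completion times and tardiness:
  Job 1: p=4, d=8, C=4, tardiness=max(0,4-8)=0
  Job 2: p=10, d=11, C=14, tardiness=max(0,14-11)=3
  Job 3: p=7, d=13, C=21, tardiness=max(0,21-13)=8
  Job 4: p=4, d=23, C=25, tardiness=max(0,25-23)=2
  Job 5: p=6, d=26, C=31, tardiness=max(0,31-26)=5
  Job 6: p=3, d=27, C=34, tardiness=max(0,34-27)=7
Total tardiness = 25

25


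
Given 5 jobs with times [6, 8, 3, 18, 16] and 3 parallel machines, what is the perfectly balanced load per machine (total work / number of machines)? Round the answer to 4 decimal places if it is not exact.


Total processing time = 6 + 8 + 3 + 18 + 16 = 51
Number of machines = 3
Ideal balanced load = 51 / 3 = 17.0

17.0


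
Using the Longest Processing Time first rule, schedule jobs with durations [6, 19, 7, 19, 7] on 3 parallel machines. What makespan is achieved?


Sort jobs in decreasing order (LPT): [19, 19, 7, 7, 6]
Assign each job to the least loaded machine:
  Machine 1: jobs [19], load = 19
  Machine 2: jobs [19], load = 19
  Machine 3: jobs [7, 7, 6], load = 20
Makespan = max load = 20

20


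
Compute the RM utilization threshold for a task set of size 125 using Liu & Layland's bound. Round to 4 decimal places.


Compute 2^(1/125) = 1.0055605804
Subtract 1: 1.0055605804 - 1 = 0.0055605804
Multiply by n: 125 * 0.0055605804 = 0.6950725500
Round to 4 dp: 0.6951

0.6951


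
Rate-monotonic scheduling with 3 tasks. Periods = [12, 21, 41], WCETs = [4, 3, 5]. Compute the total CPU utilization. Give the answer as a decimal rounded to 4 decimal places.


Compute individual utilizations (exact fractions):
  Task 1: C/T = 4/12 = 1/3 (approx. 0.3333)
  Task 2: C/T = 3/21 = 1/7 (approx. 0.1429)
  Task 3: C/T = 5/41 (approx. 0.122)
Total utilization U = 1/3 + 1/7 + 5/41 = 515/861
Rounded to 4 decimal places: U = 0.5981
RM (Liu & Layland) bound for 3 tasks = 0.779763; compare with U = 515/861 (approx. 0.598142)
U <= bound, so schedulable by RM sufficient condition.

0.5981


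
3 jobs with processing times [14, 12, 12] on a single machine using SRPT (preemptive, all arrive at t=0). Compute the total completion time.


Since all jobs arrive at t=0, SRPT equals SPT ordering.
SPT order: [12, 12, 14]
Completion times:
  Job 1: p=12, C=12
  Job 2: p=12, C=24
  Job 3: p=14, C=38
Total completion time = 12 + 24 + 38 = 74

74


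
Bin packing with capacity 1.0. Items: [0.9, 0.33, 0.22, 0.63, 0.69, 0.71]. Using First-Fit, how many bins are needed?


Place items sequentially using First-Fit:
  Item 0.9 -> new Bin 1
  Item 0.33 -> new Bin 2
  Item 0.22 -> Bin 2 (now 0.55)
  Item 0.63 -> new Bin 3
  Item 0.69 -> new Bin 4
  Item 0.71 -> new Bin 5
Total bins used = 5

5


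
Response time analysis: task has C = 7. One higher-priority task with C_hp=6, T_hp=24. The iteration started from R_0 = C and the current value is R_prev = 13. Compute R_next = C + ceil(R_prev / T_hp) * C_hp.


R_next = C + ceil(R_prev / T_hp) * C_hp
ceil(13 / 24) = ceil(0.5417) = 1
Interference = 1 * 6 = 6
R_next = 7 + 6 = 13
R_next = R_prev, so the iteration has converged (response time = 13).

13


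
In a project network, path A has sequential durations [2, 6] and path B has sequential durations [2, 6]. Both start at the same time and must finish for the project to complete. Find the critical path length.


Path A total = 2 + 6 = 8
Path B total = 2 + 6 = 8
Critical path = longest path = max(8, 8) = 8

8


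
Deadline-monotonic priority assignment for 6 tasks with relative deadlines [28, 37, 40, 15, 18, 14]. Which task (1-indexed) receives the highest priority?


Sort tasks by relative deadline (ascending):
  Task 6: deadline = 14
  Task 4: deadline = 15
  Task 5: deadline = 18
  Task 1: deadline = 28
  Task 2: deadline = 37
  Task 3: deadline = 40
Priority order (highest first): [6, 4, 5, 1, 2, 3]
Highest priority task = 6

6


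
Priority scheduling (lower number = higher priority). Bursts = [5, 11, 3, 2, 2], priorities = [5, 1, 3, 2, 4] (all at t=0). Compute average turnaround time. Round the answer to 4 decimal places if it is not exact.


Sort by priority (ascending = highest first):
Order: [(1, 11), (2, 2), (3, 3), (4, 2), (5, 5)]
Completion times:
  Priority 1, burst=11, C=11
  Priority 2, burst=2, C=13
  Priority 3, burst=3, C=16
  Priority 4, burst=2, C=18
  Priority 5, burst=5, C=23
Average turnaround = 81/5 = 16.2

16.2


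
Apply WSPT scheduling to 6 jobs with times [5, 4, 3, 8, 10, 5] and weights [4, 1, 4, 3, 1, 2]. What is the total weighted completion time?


Compute p/w ratios and sort ascending (WSPT): [(3, 4), (5, 4), (5, 2), (8, 3), (4, 1), (10, 1)]
Compute weighted completion times:
  Job (p=3,w=4): C=3, w*C=4*3=12
  Job (p=5,w=4): C=8, w*C=4*8=32
  Job (p=5,w=2): C=13, w*C=2*13=26
  Job (p=8,w=3): C=21, w*C=3*21=63
  Job (p=4,w=1): C=25, w*C=1*25=25
  Job (p=10,w=1): C=35, w*C=1*35=35
Total weighted completion time = 193

193


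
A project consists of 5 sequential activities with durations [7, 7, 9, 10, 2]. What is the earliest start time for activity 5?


Activity 5 starts after activities 1 through 4 complete.
Predecessor durations: [7, 7, 9, 10]
ES = 7 + 7 + 9 + 10 = 33

33


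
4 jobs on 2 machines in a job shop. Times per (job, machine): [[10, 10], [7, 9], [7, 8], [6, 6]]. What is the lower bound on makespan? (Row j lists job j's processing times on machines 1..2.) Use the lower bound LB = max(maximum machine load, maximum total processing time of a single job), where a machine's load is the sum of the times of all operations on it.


Machine loads:
  Machine 1: 10 + 7 + 7 + 6 = 30
  Machine 2: 10 + 9 + 8 + 6 = 33
Max machine load = 33
Job totals:
  Job 1: 20
  Job 2: 16
  Job 3: 15
  Job 4: 12
Max job total = 20
Lower bound = max(33, 20) = 33

33


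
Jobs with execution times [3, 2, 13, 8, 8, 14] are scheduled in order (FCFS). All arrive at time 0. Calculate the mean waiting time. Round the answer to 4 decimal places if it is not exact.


FCFS order (as given): [3, 2, 13, 8, 8, 14]
Waiting times:
  Job 1: wait = 0
  Job 2: wait = 3
  Job 3: wait = 5
  Job 4: wait = 18
  Job 5: wait = 26
  Job 6: wait = 34
Sum of waiting times = 86
Average waiting time = 86/6 = 14.3333

14.3333


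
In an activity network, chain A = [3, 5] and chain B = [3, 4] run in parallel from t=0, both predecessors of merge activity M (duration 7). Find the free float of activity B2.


ES(B2) = sum of predecessors on chain B = 3
EF(B2) = ES + duration = 3 + 4 = 7
Successor of B2 is M. ES(M) = max(sum(A), sum(B)) = max(8, 7) = 8
Free float = ES(successor) - EF(current) = 8 - 7 = 1

1


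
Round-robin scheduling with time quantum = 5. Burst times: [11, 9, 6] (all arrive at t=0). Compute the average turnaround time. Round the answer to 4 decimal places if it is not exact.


Time quantum = 5
Execution trace:
  J1 runs 5 units, time = 5
  J2 runs 5 units, time = 10
  J3 runs 5 units, time = 15
  J1 runs 5 units, time = 20
  J2 runs 4 units, time = 24
  J3 runs 1 units, time = 25
  J1 runs 1 units, time = 26
Finish times: [26, 24, 25]
Average turnaround = 75/3 = 25.0

25.0


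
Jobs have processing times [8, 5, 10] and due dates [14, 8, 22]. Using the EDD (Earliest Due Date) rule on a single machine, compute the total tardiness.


Sort by due date (EDD order): [(5, 8), (8, 14), (10, 22)]
Compute completion times and tardiness:
  Job 1: p=5, d=8, C=5, tardiness=max(0,5-8)=0
  Job 2: p=8, d=14, C=13, tardiness=max(0,13-14)=0
  Job 3: p=10, d=22, C=23, tardiness=max(0,23-22)=1
Total tardiness = 1

1


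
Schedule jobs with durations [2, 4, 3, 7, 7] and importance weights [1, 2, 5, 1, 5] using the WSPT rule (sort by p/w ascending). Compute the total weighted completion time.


Compute p/w ratios and sort ascending (WSPT): [(3, 5), (7, 5), (2, 1), (4, 2), (7, 1)]
Compute weighted completion times:
  Job (p=3,w=5): C=3, w*C=5*3=15
  Job (p=7,w=5): C=10, w*C=5*10=50
  Job (p=2,w=1): C=12, w*C=1*12=12
  Job (p=4,w=2): C=16, w*C=2*16=32
  Job (p=7,w=1): C=23, w*C=1*23=23
Total weighted completion time = 132

132


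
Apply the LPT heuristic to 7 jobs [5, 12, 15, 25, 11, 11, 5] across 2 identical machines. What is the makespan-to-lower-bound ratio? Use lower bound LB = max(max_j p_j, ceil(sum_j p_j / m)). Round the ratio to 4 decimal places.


LPT order: [25, 15, 12, 11, 11, 5, 5]
Machine loads after assignment: [41, 43]
LPT makespan = 43
Lower bound = max(max_job, ceil(total/2)) = max(25, 42) = 42
Ratio = 43 / 42 = 1.0238

1.0238


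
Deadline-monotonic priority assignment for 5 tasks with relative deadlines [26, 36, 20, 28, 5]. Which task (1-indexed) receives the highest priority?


Sort tasks by relative deadline (ascending):
  Task 5: deadline = 5
  Task 3: deadline = 20
  Task 1: deadline = 26
  Task 4: deadline = 28
  Task 2: deadline = 36
Priority order (highest first): [5, 3, 1, 4, 2]
Highest priority task = 5

5


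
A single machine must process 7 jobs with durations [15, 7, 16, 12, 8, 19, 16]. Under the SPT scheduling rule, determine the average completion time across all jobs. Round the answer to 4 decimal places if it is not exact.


Sort jobs by processing time (SPT order): [7, 8, 12, 15, 16, 16, 19]
Compute completion times sequentially:
  Job 1: processing = 7, completes at 7
  Job 2: processing = 8, completes at 15
  Job 3: processing = 12, completes at 27
  Job 4: processing = 15, completes at 42
  Job 5: processing = 16, completes at 58
  Job 6: processing = 16, completes at 74
  Job 7: processing = 19, completes at 93
Sum of completion times = 316
Average completion time = 316/7 = 45.1429

45.1429


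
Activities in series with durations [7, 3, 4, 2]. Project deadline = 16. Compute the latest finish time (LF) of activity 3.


LF(activity 3) = deadline - sum of successor durations
Successors: activities 4 through 4 with durations [2]
Sum of successor durations = 2
LF = 16 - 2 = 14

14


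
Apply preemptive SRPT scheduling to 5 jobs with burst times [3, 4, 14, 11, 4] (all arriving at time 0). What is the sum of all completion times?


Since all jobs arrive at t=0, SRPT equals SPT ordering.
SPT order: [3, 4, 4, 11, 14]
Completion times:
  Job 1: p=3, C=3
  Job 2: p=4, C=7
  Job 3: p=4, C=11
  Job 4: p=11, C=22
  Job 5: p=14, C=36
Total completion time = 3 + 7 + 11 + 22 + 36 = 79

79


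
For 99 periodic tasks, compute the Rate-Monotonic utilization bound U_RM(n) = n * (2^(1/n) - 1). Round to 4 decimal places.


Compute 2^(1/99) = 1.0070260544
Subtract 1: 1.0070260544 - 1 = 0.0070260544
Multiply by n: 99 * 0.0070260544 = 0.6955793856
Round to 4 dp: 0.6956

0.6956


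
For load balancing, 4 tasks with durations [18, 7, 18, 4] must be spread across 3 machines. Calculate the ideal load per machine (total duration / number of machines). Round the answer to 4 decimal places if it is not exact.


Total processing time = 18 + 7 + 18 + 4 = 47
Number of machines = 3
Ideal balanced load = 47 / 3 = 15.6667

15.6667


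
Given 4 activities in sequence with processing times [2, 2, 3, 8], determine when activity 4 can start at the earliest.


Activity 4 starts after activities 1 through 3 complete.
Predecessor durations: [2, 2, 3]
ES = 2 + 2 + 3 = 7

7


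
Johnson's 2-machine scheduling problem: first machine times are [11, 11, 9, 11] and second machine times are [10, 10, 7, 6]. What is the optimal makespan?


Apply Johnson's rule:
  Group 1 (a <= b): []
  Group 2 (a > b): [(1, 11, 10), (2, 11, 10), (3, 9, 7), (4, 11, 6)]
Optimal job order: [1, 2, 3, 4]
Schedule:
  Job 1: M1 done at 11, M2 done at 21
  Job 2: M1 done at 22, M2 done at 32
  Job 3: M1 done at 31, M2 done at 39
  Job 4: M1 done at 42, M2 done at 48
Makespan = 48

48


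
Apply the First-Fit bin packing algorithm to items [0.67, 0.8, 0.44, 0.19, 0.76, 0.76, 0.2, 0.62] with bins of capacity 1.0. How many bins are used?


Place items sequentially using First-Fit:
  Item 0.67 -> new Bin 1
  Item 0.8 -> new Bin 2
  Item 0.44 -> new Bin 3
  Item 0.19 -> Bin 1 (now 0.86)
  Item 0.76 -> new Bin 4
  Item 0.76 -> new Bin 5
  Item 0.2 -> Bin 2 (now 1.0)
  Item 0.62 -> new Bin 6
Total bins used = 6

6


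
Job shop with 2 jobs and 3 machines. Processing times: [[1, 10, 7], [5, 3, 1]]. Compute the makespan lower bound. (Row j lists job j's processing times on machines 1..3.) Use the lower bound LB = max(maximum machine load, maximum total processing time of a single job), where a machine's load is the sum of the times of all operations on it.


Machine loads:
  Machine 1: 1 + 5 = 6
  Machine 2: 10 + 3 = 13
  Machine 3: 7 + 1 = 8
Max machine load = 13
Job totals:
  Job 1: 18
  Job 2: 9
Max job total = 18
Lower bound = max(13, 18) = 18

18


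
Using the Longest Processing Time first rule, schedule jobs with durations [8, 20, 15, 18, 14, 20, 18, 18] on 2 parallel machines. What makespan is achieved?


Sort jobs in decreasing order (LPT): [20, 20, 18, 18, 18, 15, 14, 8]
Assign each job to the least loaded machine:
  Machine 1: jobs [20, 18, 18, 8], load = 64
  Machine 2: jobs [20, 18, 15, 14], load = 67
Makespan = max load = 67

67


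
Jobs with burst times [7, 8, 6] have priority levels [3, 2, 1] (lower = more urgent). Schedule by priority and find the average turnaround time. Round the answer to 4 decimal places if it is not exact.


Sort by priority (ascending = highest first):
Order: [(1, 6), (2, 8), (3, 7)]
Completion times:
  Priority 1, burst=6, C=6
  Priority 2, burst=8, C=14
  Priority 3, burst=7, C=21
Average turnaround = 41/3 = 13.6667

13.6667


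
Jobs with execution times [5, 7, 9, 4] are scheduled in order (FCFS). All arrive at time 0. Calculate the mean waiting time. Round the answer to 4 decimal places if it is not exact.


FCFS order (as given): [5, 7, 9, 4]
Waiting times:
  Job 1: wait = 0
  Job 2: wait = 5
  Job 3: wait = 12
  Job 4: wait = 21
Sum of waiting times = 38
Average waiting time = 38/4 = 9.5

9.5


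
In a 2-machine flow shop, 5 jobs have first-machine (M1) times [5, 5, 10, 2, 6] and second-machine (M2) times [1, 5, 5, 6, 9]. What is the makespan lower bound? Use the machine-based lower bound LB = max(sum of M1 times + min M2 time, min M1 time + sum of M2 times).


LB1 = sum(M1 times) + min(M2 times) = 28 + 1 = 29
LB2 = min(M1 times) + sum(M2 times) = 2 + 26 = 28
Lower bound = max(LB1, LB2) = max(29, 28) = 29

29


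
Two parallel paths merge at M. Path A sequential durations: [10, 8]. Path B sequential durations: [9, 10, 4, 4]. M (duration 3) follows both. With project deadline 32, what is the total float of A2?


Forward pass: ES(A2) = sum of predecessors on chain A = 10
EF = ES + duration = 10 + 8 = 18
Backward pass: LF(M) = deadline = 32; LS(M) = 32 - 3 = 29
LF(A2) = LS(M) - sum(successors on chain A) = 29 - 0 = 29
LS = LF - duration = 29 - 8 = 21
Total float = LS - ES = 21 - 10 = 11

11


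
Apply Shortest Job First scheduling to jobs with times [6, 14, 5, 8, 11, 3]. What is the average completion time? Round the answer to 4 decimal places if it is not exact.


SJF order (ascending): [3, 5, 6, 8, 11, 14]
Completion times:
  Job 1: burst=3, C=3
  Job 2: burst=5, C=8
  Job 3: burst=6, C=14
  Job 4: burst=8, C=22
  Job 5: burst=11, C=33
  Job 6: burst=14, C=47
Average completion = 127/6 = 21.1667

21.1667


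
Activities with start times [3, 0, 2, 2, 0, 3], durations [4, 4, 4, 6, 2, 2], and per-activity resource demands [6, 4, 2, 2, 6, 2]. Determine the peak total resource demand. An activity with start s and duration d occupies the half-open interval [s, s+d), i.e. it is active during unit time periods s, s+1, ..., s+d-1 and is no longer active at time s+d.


Each activity i is active on [start_i, start_i + duration_i).
Compute total resource usage per time slot:
  t=0: active resources = [4, 6], total = 10
  t=1: active resources = [4, 6], total = 10
  t=2: active resources = [4, 2, 2], total = 8
  t=3: active resources = [6, 4, 2, 2, 2], total = 16
  t=4: active resources = [6, 2, 2, 2], total = 12
  t=5: active resources = [6, 2, 2], total = 10
  t=6: active resources = [6, 2], total = 8
  t=7: active resources = [2], total = 2
Peak resource demand = 16

16


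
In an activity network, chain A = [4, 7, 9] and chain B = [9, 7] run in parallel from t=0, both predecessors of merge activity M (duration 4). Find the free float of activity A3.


ES(A3) = sum of predecessors on chain A = 11
EF(A3) = ES + duration = 11 + 9 = 20
Successor of A3 is M. ES(M) = max(sum(A), sum(B)) = max(20, 16) = 20
Free float = ES(successor) - EF(current) = 20 - 20 = 0

0


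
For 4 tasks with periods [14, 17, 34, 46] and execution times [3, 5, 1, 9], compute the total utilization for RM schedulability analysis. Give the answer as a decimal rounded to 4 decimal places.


Compute individual utilizations (exact fractions):
  Task 1: C/T = 3/14 (approx. 0.2143)
  Task 2: C/T = 5/17 (approx. 0.2941)
  Task 3: C/T = 1/34 (approx. 0.0294)
  Task 4: C/T = 9/46 (approx. 0.1957)
Total utilization U = 3/14 + 5/17 + 1/34 + 9/46 = 4015/5474
Rounded to 4 decimal places: U = 0.7335
RM (Liu & Layland) bound for 4 tasks = 0.756828; compare with U = 4015/5474 (approx. 0.733467)
U <= bound, so schedulable by RM sufficient condition.

0.7335


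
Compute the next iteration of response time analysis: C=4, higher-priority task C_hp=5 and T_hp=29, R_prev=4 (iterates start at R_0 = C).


R_next = C + ceil(R_prev / T_hp) * C_hp
ceil(4 / 29) = ceil(0.1379) = 1
Interference = 1 * 5 = 5
R_next = 4 + 5 = 9

9


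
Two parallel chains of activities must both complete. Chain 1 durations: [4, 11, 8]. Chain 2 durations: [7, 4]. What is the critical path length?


Path A total = 4 + 11 + 8 = 23
Path B total = 7 + 4 = 11
Critical path = longest path = max(23, 11) = 23

23
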